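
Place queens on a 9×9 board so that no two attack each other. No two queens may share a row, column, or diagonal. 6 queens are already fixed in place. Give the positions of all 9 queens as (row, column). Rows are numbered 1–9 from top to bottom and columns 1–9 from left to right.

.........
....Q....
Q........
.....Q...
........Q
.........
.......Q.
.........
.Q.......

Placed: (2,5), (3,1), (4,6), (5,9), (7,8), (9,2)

Row 1: attacked by (2,5)→{4,5,6}; (3,1)→{1,3}; (4,6)→{3,6,9}; (5,9)→{5,9}; (7,8)→{2,8}; (9,2)→{2}. Safe: 7. Place at column 7.
Row 6: attacked by (1,7)→{2,7}; (2,5)→{1,5,9}; (3,1)→{1,4}; (4,6)→{4,6,8}; (5,9)→{8,9}; (7,8)→{7,8,9}; (9,2)→{2,5}. Safe: 3. Place at column 3.
Row 8: attacked by (1,7)→{7}; (2,5)→{5}; (3,1)→{1,6}; (4,6)→{2,6}; (5,9)→{6,9}; (6,3)→{1,3,5}; (7,8)→{7,8,9}; (9,2)→{1,2,3}. Safe: 4. Place at column 4.
Columns [7, 5, 1, 6, 9, 3, 8, 4, 2], r−c [-6, -3, 2, -2, -4, 3, -1, 4, 7], r+c [8, 7, 4, 10, 14, 9, 15, 12, 11] are all distinct, so no two queens attack.

(1,7) (2,5) (3,1) (4,6) (5,9) (6,3) (7,8) (8,4) (9,2)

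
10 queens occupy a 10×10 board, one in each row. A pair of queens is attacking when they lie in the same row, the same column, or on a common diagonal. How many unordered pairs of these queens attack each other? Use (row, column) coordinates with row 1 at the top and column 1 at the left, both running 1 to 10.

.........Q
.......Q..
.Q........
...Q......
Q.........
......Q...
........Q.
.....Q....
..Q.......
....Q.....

0

All columns are distinct and no two queens satisfy |Δrow| = |Δcol|, so no pair attacks.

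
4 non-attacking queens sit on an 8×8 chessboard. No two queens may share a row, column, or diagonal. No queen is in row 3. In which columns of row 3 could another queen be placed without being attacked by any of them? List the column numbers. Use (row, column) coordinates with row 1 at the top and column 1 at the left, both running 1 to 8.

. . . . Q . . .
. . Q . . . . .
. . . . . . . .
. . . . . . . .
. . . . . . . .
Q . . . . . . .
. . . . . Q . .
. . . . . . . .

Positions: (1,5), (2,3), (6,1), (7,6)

columns 8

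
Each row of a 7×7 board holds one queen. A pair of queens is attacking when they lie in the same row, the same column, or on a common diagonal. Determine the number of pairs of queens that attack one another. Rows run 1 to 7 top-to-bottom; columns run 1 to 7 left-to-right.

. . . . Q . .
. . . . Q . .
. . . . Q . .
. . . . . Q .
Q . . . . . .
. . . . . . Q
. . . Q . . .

5

Same column: (1,5)–(2,5) (column 5); (1,5)–(3,5) (column 5); (2,5)–(3,5) (column 5).
Same diagonal: (1,5)–(5,1) (|1−5| = |5−1| = 4); (3,5)–(4,6) (|3−4| = |5−6| = 1).
Total attacking pairs: 5.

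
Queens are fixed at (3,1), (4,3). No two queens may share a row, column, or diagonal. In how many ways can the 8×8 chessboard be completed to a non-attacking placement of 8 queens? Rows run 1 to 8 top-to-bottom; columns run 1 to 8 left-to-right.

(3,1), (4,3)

3

Branch on row 1: col 2 → 0; col 4 → 1; col 5 → 1; col 7 → 0; col 8 → 1.
Sum: 0 + 1 + 1 + 0 + 1 = 3.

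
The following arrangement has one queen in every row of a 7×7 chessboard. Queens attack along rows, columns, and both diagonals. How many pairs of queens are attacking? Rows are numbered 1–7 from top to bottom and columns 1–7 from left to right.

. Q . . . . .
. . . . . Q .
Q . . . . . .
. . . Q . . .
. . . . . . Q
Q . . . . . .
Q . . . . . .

6

Same column: (3,1)–(6,1) (column 1); (3,1)–(7,1) (column 1); (6,1)–(7,1) (column 1).
Same diagonal: (2,6)–(4,4) (|2−4| = |6−4| = 2); (2,6)–(7,1) (|2−7| = |6−1| = 5); (4,4)–(7,1) (|4−7| = |4−1| = 3).
Total attacking pairs: 6.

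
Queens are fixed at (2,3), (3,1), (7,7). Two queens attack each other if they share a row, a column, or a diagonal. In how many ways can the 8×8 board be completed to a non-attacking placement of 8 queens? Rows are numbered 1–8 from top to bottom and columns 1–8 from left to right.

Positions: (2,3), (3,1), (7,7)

Branch on row 1: col 5 → 0; col 6 → 1; col 8 → 1.
Sum: 0 + 1 + 1 = 2.

2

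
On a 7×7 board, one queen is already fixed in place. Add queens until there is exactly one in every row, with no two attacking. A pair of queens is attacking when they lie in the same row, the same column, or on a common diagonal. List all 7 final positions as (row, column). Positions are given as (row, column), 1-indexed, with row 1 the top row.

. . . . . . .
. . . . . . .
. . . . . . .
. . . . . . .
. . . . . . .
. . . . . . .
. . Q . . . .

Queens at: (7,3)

(1,6) (2,2) (3,5) (4,1) (5,4) (6,7) (7,3)

Row 1: attacked by (7,3)→{3}. Safe: 1, 2, 4, 5, 6, 7. Place at column 6.
Row 2: attacked by (1,6)→{5,6,7}; (7,3)→{3}. Safe: 1, 2, 4. Place at column 2.
Row 3: attacked by (1,6)→{4,6}; (2,2)→{1,2,3}; (7,3)→{3,7}. Safe: 5. Place at column 5.
Row 4: attacked by (1,6)→{3,6}; (2,2)→{2,4}; (3,5)→{4,5,6}; (7,3)→{3,6}. Safe: 1, 7. Place at column 1.
Row 5: attacked by (1,6)→{2,6}; (2,2)→{2,5}; (3,5)→{3,5,7}; (4,1)→{1,2}; (7,3)→{1,3,5}. Safe: 4. Place at column 4.
Row 6: attacked by (1,6)→{1,6}; (2,2)→{2,6}; (3,5)→{2,5}; (4,1)→{1,3}; (5,4)→{3,4,5}; (7,3)→{2,3,4}. Safe: 7. Place at column 7.
Columns [6, 2, 5, 1, 4, 7, 3], r−c [-5, 0, -2, 3, 1, -1, 4], r+c [7, 4, 8, 5, 9, 13, 10] are all distinct, so no two queens attack.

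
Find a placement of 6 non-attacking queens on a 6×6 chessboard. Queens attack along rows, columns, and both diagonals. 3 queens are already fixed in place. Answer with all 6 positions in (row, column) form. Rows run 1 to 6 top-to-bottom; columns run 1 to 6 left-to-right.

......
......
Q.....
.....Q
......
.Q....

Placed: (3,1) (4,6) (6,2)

Row 1: attacked by (3,1)→{1,3}; (4,6)→{3,6}; (6,2)→{2}. Safe: 4, 5. Place at column 5.
Row 2: attacked by (1,5)→{4,5,6}; (3,1)→{1,2}; (4,6)→{4,6}; (6,2)→{2,6}. Safe: 3. Place at column 3.
Row 5: attacked by (1,5)→{1,5}; (2,3)→{3,6}; (3,1)→{1,3}; (4,6)→{5,6}; (6,2)→{1,2,3}. Safe: 4. Place at column 4.
Columns [5, 3, 1, 6, 4, 2], r−c [-4, -1, 2, -2, 1, 4], r+c [6, 5, 4, 10, 9, 8] are all distinct, so no two queens attack.

(1,5) (2,3) (3,1) (4,6) (5,4) (6,2)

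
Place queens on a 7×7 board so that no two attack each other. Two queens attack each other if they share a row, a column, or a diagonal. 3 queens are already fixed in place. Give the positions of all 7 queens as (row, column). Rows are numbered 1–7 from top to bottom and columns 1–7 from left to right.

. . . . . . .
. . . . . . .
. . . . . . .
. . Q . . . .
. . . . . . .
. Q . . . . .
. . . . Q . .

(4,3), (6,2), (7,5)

(1,1) (2,4) (3,7) (4,3) (5,6) (6,2) (7,5)

Row 1: attacked by (4,3)→{3,6}; (6,2)→{2,7}; (7,5)→{5}. Safe: 1, 4. Place at column 1.
Row 2: attacked by (1,1)→{1,2}; (4,3)→{1,3,5}; (6,2)→{2,6}; (7,5)→{5}. Safe: 4, 7. Place at column 4.
Row 3: attacked by (1,1)→{1,3}; (2,4)→{3,4,5}; (4,3)→{2,3,4}; (6,2)→{2,5}; (7,5)→{1,5}. Safe: 6, 7. Place at column 7.
Row 5: attacked by (1,1)→{1,5}; (2,4)→{1,4,7}; (3,7)→{5,7}; (4,3)→{2,3,4}; (6,2)→{1,2,3}; (7,5)→{3,5,7}. Safe: 6. Place at column 6.
Columns [1, 4, 7, 3, 6, 2, 5], r−c [0, -2, -4, 1, -1, 4, 2], r+c [2, 6, 10, 7, 11, 8, 12] are all distinct, so no two queens attack.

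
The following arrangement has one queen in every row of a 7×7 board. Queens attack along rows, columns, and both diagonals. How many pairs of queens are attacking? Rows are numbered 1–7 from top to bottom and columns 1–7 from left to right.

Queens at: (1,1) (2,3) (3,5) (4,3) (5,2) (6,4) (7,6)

Same column: (2,3)–(4,3) (column 3).
Same diagonal: (4,3)–(5,2) (|4−5| = |3−2| = 1); (4,3)–(7,6) (|4−7| = |3−6| = 3).
Total attacking pairs: 3.

3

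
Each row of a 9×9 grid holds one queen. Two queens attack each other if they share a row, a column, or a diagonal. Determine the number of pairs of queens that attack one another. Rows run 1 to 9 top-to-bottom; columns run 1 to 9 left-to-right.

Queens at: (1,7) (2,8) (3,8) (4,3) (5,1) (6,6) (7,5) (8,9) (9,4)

Same column: (2,8)–(3,8) (column 8).
Same diagonal: (1,7)–(2,8) (|1−2| = |7−8| = 1); (6,6)–(7,5) (|6−7| = |6−5| = 1).
Total attacking pairs: 3.

3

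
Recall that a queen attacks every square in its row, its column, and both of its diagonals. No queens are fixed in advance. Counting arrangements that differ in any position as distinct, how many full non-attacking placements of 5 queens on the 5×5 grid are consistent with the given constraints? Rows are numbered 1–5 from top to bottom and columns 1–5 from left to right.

Branch on row 1: col 1 → 2; col 2 → 2; col 3 → 2; col 4 → 2; col 5 → 2.
Sum: 2 + 2 + 2 + 2 + 2 = 10.
(This is the classic 5-queens count.)

10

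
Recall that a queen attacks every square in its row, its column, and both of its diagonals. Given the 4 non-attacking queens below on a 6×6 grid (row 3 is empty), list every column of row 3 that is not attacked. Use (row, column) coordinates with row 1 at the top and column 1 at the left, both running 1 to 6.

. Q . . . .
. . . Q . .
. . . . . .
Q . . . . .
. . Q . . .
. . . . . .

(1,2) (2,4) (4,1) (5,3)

(1,2) attacks row 3 at column 2 and diagonals 4.
(2,4) attacks row 3 at column 4 and diagonals 3, 5.
(4,1) attacks row 3 at column 1 and diagonals 2.
(5,3) attacks row 3 at column 3 and diagonals 1, 5.
Attacked columns: {1, 2, 3, 4, 5}. Safe: {6}.

columns 6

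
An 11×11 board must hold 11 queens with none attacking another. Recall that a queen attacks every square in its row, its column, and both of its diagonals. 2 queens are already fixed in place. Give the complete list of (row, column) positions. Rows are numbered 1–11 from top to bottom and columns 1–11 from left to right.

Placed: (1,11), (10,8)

(1,11) (2,3) (3,7) (4,10) (5,4) (6,9) (7,1) (8,5) (9,2) (10,8) (11,6)

Row 2: attacked by (1,11)→{10,11}; (10,8)→{8}. Safe: 1, 2, 3, 4, 5, 6, 7, 9. Place at column 3.
Row 3: attacked by (1,11)→{9,11}; (2,3)→{2,3,4}; (10,8)→{1,8}. Safe: 5, 6, 7, 10. Place at column 7.
Row 4: attacked by (1,11)→{8,11}; (2,3)→{1,3,5}; (3,7)→{6,7,8}; (10,8)→{2,8}. Safe: 4, 9, 10. Place at column 10.
Row 5: attacked by (1,11)→{7,11}; (2,3)→{3,6}; (3,7)→{5,7,9}; (4,10)→{9,10,11}; (10,8)→{3,8}. Safe: 1, 2, 4. Place at column 4.
Row 6: attacked by (1,11)→{6,11}; (2,3)→{3,7}; (3,7)→{4,7,10}; (4,10)→{8,10}; (5,4)→{3,4,5}; (10,8)→{4,8}. Safe: 1, 2, 9. Place at column 9.
Row 7: attacked by (1,11)→{5,11}; (2,3)→{3,8}; (3,7)→{3,7,11}; (4,10)→{7,10}; (5,4)→{2,4,6}; (6,9)→{8,9,10}; (10,8)→{5,8,11}. Safe: 1. Place at column 1.
Row 8: attacked by (1,11)→{4,11}; (2,3)→{3,9}; (3,7)→{2,7}; (4,10)→{6,10}; (5,4)→{1,4,7}; (6,9)→{7,9,11}; (7,1)→{1,2}; (10,8)→{6,8,10}. Safe: 5. Place at column 5.
Row 9: attacked by (1,11)→{3,11}; (2,3)→{3,10}; (3,7)→{1,7}; (4,10)→{5,10}; (5,4)→{4,8}; (6,9)→{6,9}; (7,1)→{1,3}; (8,5)→{4,5,6}; (10,8)→{7,8,9}. Safe: 2. Place at column 2.
Row 11: attacked by (1,11)→{1,11}; (2,3)→{3}; (3,7)→{7}; (4,10)→{3,10}; (5,4)→{4,10}; (6,9)→{4,9}; (7,1)→{1,5}; (8,5)→{2,5,8}; (9,2)→{2,4}; (10,8)→{7,8,9}. Safe: 6. Place at column 6.
Columns [11, 3, 7, 10, 4, 9, 1, 5, 2, 8, 6], r−c [-10, -1, -4, -6, 1, -3, 6, 3, 7, 2, 5], r+c [12, 5, 10, 14, 9, 15, 8, 13, 11, 18, 17] are all distinct, so no two queens attack.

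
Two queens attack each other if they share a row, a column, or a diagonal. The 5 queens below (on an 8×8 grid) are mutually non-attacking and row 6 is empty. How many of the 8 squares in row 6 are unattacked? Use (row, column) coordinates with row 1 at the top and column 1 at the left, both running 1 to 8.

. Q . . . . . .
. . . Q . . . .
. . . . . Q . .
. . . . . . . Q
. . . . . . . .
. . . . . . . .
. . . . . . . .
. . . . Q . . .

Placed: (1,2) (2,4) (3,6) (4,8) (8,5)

1

(1,2) attacks row 6 at column 2 and diagonals 7.
(2,4) attacks row 6 at column 4 and diagonals 8.
(3,6) attacks row 6 at column 6 and diagonals 3.
(4,8) attacks row 6 at column 8 and diagonals 6.
(8,5) attacks row 6 at column 5 and diagonals 3, 7.
Attacked columns: {2, 3, 4, 5, 6, 7, 8}. Safe: {1}.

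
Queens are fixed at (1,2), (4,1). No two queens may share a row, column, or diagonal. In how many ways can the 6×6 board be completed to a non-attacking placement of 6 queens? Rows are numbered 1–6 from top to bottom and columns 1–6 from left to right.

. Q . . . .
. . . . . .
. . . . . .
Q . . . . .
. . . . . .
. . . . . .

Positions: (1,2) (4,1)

1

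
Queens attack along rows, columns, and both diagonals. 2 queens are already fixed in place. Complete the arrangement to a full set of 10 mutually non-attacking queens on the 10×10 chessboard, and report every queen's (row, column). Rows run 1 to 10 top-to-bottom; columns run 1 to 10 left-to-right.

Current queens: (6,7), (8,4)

(1,3) (2,9) (3,2) (4,10) (5,5) (6,7) (7,1) (8,4) (9,6) (10,8)

Row 1: attacked by (6,7)→{2,7}; (8,4)→{4}. Safe: 1, 3, 5, 6, 8, 9, 10. Place at column 3.
Row 2: attacked by (1,3)→{2,3,4}; (6,7)→{3,7}; (8,4)→{4,10}. Safe: 1, 5, 6, 8, 9. Place at column 9.
Row 3: attacked by (1,3)→{1,3,5}; (2,9)→{8,9,10}; (6,7)→{4,7,10}; (8,4)→{4,9}. Safe: 2, 6. Place at column 2.
Row 4: attacked by (1,3)→{3,6}; (2,9)→{7,9}; (3,2)→{1,2,3}; (6,7)→{5,7,9}; (8,4)→{4,8}. Safe: 10. Place at column 10.
Row 5: attacked by (1,3)→{3,7}; (2,9)→{6,9}; (3,2)→{2,4}; (4,10)→{9,10}; (6,7)→{6,7,8}; (8,4)→{1,4,7}. Safe: 5. Place at column 5.
Row 7: attacked by (1,3)→{3,9}; (2,9)→{4,9}; (3,2)→{2,6}; (4,10)→{7,10}; (5,5)→{3,5,7}; (6,7)→{6,7,8}; (8,4)→{3,4,5}. Safe: 1. Place at column 1.
Row 9: attacked by (1,3)→{3}; (2,9)→{2,9}; (3,2)→{2,8}; (4,10)→{5,10}; (5,5)→{1,5,9}; (6,7)→{4,7,10}; (7,1)→{1,3}; (8,4)→{3,4,5}. Safe: 6. Place at column 6.
Row 10: attacked by (1,3)→{3}; (2,9)→{1,9}; (3,2)→{2,9}; (4,10)→{4,10}; (5,5)→{5,10}; (6,7)→{3,7}; (7,1)→{1,4}; (8,4)→{2,4,6}; (9,6)→{5,6,7}. Safe: 8. Place at column 8.
Columns [3, 9, 2, 10, 5, 7, 1, 4, 6, 8], r−c [-2, -7, 1, -6, 0, -1, 6, 4, 3, 2], r+c [4, 11, 5, 14, 10, 13, 8, 12, 15, 18] are all distinct, so no two queens attack.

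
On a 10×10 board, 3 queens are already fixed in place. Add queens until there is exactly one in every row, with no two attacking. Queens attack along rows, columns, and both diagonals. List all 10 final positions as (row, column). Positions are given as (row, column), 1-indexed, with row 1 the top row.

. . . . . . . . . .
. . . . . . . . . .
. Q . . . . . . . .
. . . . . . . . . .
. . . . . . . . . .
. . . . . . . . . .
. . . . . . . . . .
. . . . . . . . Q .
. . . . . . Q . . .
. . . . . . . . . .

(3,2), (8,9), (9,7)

Row 1: attacked by (3,2)→{2,4}; (8,9)→{2,9}; (9,7)→{7}. Safe: 1, 3, 5, 6, 8, 10. Place at column 8.
Row 2: attacked by (1,8)→{7,8,9}; (3,2)→{1,2,3}; (8,9)→{3,9}; (9,7)→{7}. Safe: 4, 5, 6, 10. Place at column 5.
Row 4: attacked by (1,8)→{5,8}; (2,5)→{3,5,7}; (3,2)→{1,2,3}; (8,9)→{5,9}; (9,7)→{2,7}. Safe: 4, 6, 10. Place at column 10.
Row 5: attacked by (1,8)→{4,8}; (2,5)→{2,5,8}; (3,2)→{2,4}; (4,10)→{9,10}; (8,9)→{6,9}; (9,7)→{3,7}. Safe: 1. Place at column 1.
Row 6: attacked by (1,8)→{3,8}; (2,5)→{1,5,9}; (3,2)→{2,5}; (4,10)→{8,10}; (5,1)→{1,2}; (8,9)→{7,9}; (9,7)→{4,7,10}. Safe: 6. Place at column 6.
Row 7: attacked by (1,8)→{2,8}; (2,5)→{5,10}; (3,2)→{2,6}; (4,10)→{7,10}; (5,1)→{1,3}; (6,6)→{5,6,7}; (8,9)→{8,9,10}; (9,7)→{5,7,9}. Safe: 4. Place at column 4.
Row 10: attacked by (1,8)→{8}; (2,5)→{5}; (3,2)→{2,9}; (4,10)→{4,10}; (5,1)→{1,6}; (6,6)→{2,6,10}; (7,4)→{1,4,7}; (8,9)→{7,9}; (9,7)→{6,7,8}. Safe: 3. Place at column 3.
Columns [8, 5, 2, 10, 1, 6, 4, 9, 7, 3], r−c [-7, -3, 1, -6, 4, 0, 3, -1, 2, 7], r+c [9, 7, 5, 14, 6, 12, 11, 17, 16, 13] are all distinct, so no two queens attack.

(1,8) (2,5) (3,2) (4,10) (5,1) (6,6) (7,4) (8,9) (9,7) (10,3)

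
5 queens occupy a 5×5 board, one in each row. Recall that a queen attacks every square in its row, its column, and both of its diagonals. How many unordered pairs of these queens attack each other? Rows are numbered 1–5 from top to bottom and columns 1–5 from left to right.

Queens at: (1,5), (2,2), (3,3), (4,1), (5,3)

Same column: (3,3)–(5,3) (column 3).
Same diagonal: (1,5)–(3,3) (|1−3| = |5−3| = 2); (2,2)–(3,3) (|2−3| = |2−3| = 1).
Total attacking pairs: 3.

3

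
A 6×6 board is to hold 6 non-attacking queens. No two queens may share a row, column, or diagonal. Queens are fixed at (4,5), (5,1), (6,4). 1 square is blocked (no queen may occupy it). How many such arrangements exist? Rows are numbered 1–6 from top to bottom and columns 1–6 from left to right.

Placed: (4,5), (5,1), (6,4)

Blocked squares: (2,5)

1

Branch on row 1: col 3 → 1; col 6 → 0.
Sum: 1 + 0 = 1.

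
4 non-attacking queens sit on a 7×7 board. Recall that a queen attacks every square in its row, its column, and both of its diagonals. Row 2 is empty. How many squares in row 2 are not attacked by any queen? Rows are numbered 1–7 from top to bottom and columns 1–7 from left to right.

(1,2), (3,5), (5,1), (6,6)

(1,2) attacks row 2 at column 2 and diagonals 1, 3.
(3,5) attacks row 2 at column 5 and diagonals 4, 6.
(5,1) attacks row 2 at column 1 and diagonals 4.
(6,6) attacks row 2 at column 6 and diagonals 2.
Attacked columns: {1, 2, 3, 4, 5, 6}. Safe: {7}.

1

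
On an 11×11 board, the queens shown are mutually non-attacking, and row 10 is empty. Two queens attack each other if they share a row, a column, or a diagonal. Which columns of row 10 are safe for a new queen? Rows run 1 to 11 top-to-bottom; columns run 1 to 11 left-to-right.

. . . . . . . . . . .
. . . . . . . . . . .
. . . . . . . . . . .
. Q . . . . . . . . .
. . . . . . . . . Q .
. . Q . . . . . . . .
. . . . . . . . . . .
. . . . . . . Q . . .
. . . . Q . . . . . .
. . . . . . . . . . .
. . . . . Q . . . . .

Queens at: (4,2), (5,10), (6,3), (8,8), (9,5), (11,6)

columns 1, 9, 11

(4,2) attacks row 10 at column 2 and diagonals 8.
(5,10) attacks row 10 at column 10 and diagonals 5.
(6,3) attacks row 10 at column 3 and diagonals 7.
(8,8) attacks row 10 at column 8 and diagonals 6, 10.
(9,5) attacks row 10 at column 5 and diagonals 4, 6.
(11,6) attacks row 10 at column 6 and diagonals 5, 7.
Attacked columns: {2, 3, 4, 5, 6, 7, 8, 10}. Safe: {1, 9, 11}.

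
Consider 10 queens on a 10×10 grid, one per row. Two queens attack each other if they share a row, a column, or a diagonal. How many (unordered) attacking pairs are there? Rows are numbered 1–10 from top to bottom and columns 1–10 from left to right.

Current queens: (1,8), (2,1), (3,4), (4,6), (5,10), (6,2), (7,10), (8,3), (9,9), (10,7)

2

Same column: (5,10)–(7,10) (column 10).
Same diagonal: (7,10)–(10,7) (|7−10| = |10−7| = 3).
Total attacking pairs: 2.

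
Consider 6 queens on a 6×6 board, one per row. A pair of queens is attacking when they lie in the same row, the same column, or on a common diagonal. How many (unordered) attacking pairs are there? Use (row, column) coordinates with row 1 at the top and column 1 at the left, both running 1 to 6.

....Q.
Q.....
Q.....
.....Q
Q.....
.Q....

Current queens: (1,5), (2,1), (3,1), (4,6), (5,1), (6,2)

Same column: (2,1)–(3,1) (column 1); (2,1)–(5,1) (column 1); (3,1)–(5,1) (column 1).
Same diagonal: (1,5)–(5,1) (|1−5| = |5−1| = 4); (5,1)–(6,2) (|5−6| = |1−2| = 1).
Total attacking pairs: 5.

5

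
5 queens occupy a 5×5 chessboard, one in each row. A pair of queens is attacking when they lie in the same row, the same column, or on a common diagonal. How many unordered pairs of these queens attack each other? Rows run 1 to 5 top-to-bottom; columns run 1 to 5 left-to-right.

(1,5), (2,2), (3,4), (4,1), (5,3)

0

All columns are distinct and no two queens satisfy |Δrow| = |Δcol|, so no pair attacks.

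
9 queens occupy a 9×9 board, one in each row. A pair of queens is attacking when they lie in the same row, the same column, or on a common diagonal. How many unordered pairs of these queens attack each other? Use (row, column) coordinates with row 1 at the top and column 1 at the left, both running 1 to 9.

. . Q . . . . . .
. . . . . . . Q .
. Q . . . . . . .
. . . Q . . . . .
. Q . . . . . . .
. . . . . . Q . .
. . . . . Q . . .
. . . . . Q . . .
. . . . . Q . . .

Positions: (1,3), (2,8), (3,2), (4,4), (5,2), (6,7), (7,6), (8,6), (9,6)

Same column: (3,2)–(5,2) (column 2); (7,6)–(8,6) (column 6); (7,6)–(9,6) (column 6); (8,6)–(9,6) (column 6).
Same diagonal: (3,2)–(7,6) (|3−7| = |2−6| = 4); (5,2)–(9,6) (|5−9| = |2−6| = 4); (6,7)–(7,6) (|6−7| = |7−6| = 1).
Total attacking pairs: 7.

7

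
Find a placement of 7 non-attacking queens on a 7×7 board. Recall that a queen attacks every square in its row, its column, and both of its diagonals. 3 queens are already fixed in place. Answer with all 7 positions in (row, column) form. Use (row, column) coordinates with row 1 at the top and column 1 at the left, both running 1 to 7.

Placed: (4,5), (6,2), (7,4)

Row 1: attacked by (4,5)→{2,5}; (6,2)→{2,7}; (7,4)→{4}. Safe: 1, 3, 6. Place at column 6.
Row 2: attacked by (1,6)→{5,6,7}; (4,5)→{3,5,7}; (6,2)→{2,6}; (7,4)→{4}. Safe: 1. Place at column 1.
Row 3: attacked by (1,6)→{4,6}; (2,1)→{1,2}; (4,5)→{4,5,6}; (6,2)→{2,5}; (7,4)→{4}. Safe: 3, 7. Place at column 3.
Row 5: attacked by (1,6)→{2,6}; (2,1)→{1,4}; (3,3)→{1,3,5}; (4,5)→{4,5,6}; (6,2)→{1,2,3}; (7,4)→{2,4,6}. Safe: 7. Place at column 7.
Columns [6, 1, 3, 5, 7, 2, 4], r−c [-5, 1, 0, -1, -2, 4, 3], r+c [7, 3, 6, 9, 12, 8, 11] are all distinct, so no two queens attack.

(1,6) (2,1) (3,3) (4,5) (5,7) (6,2) (7,4)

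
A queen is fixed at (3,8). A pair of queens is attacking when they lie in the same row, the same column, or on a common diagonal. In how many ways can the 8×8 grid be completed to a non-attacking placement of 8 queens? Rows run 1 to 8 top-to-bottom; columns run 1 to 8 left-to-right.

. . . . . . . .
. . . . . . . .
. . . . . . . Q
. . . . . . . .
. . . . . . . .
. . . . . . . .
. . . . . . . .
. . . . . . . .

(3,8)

16

Branch on row 1: col 1 → 2; col 2 → 1; col 3 → 4; col 4 → 4; col 5 → 4; col 7 → 1.
Sum: 2 + 1 + 4 + 4 + 4 + 1 = 16.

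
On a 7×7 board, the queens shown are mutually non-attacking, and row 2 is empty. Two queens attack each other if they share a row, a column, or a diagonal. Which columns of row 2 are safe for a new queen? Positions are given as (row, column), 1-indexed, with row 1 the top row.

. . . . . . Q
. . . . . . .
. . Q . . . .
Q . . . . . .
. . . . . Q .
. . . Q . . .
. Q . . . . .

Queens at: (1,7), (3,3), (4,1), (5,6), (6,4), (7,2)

columns 5

(1,7) attacks row 2 at column 7 and diagonals 6.
(3,3) attacks row 2 at column 3 and diagonals 2, 4.
(4,1) attacks row 2 at column 1 and diagonals 3.
(5,6) attacks row 2 at column 6 and diagonals 3.
(6,4) attacks row 2 at column 4.
(7,2) attacks row 2 at column 2 and diagonals 7.
Attacked columns: {1, 2, 3, 4, 6, 7}. Safe: {5}.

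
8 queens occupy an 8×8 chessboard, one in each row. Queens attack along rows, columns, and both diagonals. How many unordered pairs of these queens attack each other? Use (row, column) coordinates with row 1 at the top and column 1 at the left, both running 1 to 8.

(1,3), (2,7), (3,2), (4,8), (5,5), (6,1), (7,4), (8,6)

0

All columns are distinct and no two queens satisfy |Δrow| = |Δcol|, so no pair attacks.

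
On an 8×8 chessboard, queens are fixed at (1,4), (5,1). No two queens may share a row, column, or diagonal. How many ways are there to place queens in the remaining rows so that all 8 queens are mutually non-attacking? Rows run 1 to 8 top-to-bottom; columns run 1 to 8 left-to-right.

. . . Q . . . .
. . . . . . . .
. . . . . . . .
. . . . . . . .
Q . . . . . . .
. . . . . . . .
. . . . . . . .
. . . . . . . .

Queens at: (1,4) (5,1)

5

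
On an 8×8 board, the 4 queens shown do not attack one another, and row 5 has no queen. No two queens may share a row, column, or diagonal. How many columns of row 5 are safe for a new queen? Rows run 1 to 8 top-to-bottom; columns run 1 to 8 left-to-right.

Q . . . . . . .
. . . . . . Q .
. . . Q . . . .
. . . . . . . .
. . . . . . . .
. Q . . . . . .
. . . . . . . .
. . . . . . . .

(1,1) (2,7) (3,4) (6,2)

(1,1) attacks row 5 at column 1 and diagonals 5.
(2,7) attacks row 5 at column 7 and diagonals 4.
(3,4) attacks row 5 at column 4 and diagonals 2, 6.
(6,2) attacks row 5 at column 2 and diagonals 1, 3.
Attacked columns: {1, 2, 3, 4, 5, 6, 7}. Safe: {8}.

1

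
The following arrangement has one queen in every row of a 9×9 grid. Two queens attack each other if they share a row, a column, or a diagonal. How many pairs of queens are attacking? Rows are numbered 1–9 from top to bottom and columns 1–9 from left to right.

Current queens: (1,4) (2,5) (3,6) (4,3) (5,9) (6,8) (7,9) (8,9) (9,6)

10

Same column: (3,6)–(9,6) (column 6); (5,9)–(7,9) (column 9); (5,9)–(8,9) (column 9); (7,9)–(8,9) (column 9).
Same diagonal: (1,4)–(2,5) (|1−2| = |4−5| = 1); (1,4)–(3,6) (|1−3| = |4−6| = 2); (2,5)–(3,6) (|2−3| = |5−6| = 1); (2,5)–(4,3) (|2−4| = |5−3| = 2); (5,9)–(6,8) (|5−6| = |9−8| = 1); (6,8)–(7,9) (|6−7| = |8−9| = 1).
Total attacking pairs: 10.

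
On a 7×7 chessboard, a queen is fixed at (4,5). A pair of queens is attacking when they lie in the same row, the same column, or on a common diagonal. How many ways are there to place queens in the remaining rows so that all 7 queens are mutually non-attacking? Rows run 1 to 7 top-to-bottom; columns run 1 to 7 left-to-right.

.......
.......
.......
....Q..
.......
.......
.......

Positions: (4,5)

4

Branch on row 1: col 1 → 0; col 3 → 1; col 4 → 1; col 6 → 1; col 7 → 1.
Sum: 0 + 1 + 1 + 1 + 1 = 4.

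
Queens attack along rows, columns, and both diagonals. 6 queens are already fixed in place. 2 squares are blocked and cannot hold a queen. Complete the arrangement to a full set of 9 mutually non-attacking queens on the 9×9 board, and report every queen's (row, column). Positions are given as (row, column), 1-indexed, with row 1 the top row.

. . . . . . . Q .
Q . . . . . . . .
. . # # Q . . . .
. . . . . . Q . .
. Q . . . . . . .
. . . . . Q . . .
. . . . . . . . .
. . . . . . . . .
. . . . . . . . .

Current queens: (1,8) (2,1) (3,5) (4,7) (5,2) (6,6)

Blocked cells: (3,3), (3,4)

(1,8) (2,1) (3,5) (4,7) (5,2) (6,6) (7,3) (8,9) (9,4)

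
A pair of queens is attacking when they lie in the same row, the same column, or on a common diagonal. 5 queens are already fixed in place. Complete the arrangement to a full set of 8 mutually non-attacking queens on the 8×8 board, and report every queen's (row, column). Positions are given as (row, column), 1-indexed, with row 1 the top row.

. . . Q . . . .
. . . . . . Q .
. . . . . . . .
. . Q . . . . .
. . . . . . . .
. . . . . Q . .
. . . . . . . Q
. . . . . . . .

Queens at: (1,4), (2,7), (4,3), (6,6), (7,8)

(1,4) (2,7) (3,5) (4,3) (5,1) (6,6) (7,8) (8,2)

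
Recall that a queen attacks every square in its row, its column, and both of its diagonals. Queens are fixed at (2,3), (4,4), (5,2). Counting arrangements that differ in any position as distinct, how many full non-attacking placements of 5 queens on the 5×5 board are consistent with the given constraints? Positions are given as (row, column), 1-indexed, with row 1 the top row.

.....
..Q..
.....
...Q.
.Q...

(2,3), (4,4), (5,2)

Branch on row 1: col 5 → 1.
Sum: 1 = 1.

1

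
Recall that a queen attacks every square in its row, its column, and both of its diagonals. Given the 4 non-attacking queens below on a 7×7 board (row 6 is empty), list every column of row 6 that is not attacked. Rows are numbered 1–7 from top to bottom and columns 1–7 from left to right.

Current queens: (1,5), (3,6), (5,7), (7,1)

columns 4

(1,5) attacks row 6 at column 5.
(3,6) attacks row 6 at column 6 and diagonals 3.
(5,7) attacks row 6 at column 7 and diagonals 6.
(7,1) attacks row 6 at column 1 and diagonals 2.
Attacked columns: {1, 2, 3, 5, 6, 7}. Safe: {4}.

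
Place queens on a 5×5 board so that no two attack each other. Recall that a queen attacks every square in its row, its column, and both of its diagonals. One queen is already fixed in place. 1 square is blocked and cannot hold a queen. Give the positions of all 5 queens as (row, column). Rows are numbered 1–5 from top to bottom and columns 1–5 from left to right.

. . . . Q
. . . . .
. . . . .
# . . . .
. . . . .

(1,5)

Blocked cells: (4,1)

Row 2: attacked by (1,5)→{4,5}. Safe: 1, 2, 3. Place at column 3.
Row 3: attacked by (1,5)→{3,5}; (2,3)→{2,3,4}. Safe: 1. Place at column 1.
Row 4: attacked by (1,5)→{2,5}; (2,3)→{1,3,5}; (3,1)→{1,2}. Blocked: 1. Safe: 4. Place at column 4.
Row 5: attacked by (1,5)→{1,5}; (2,3)→{3}; (3,1)→{1,3}; (4,4)→{3,4,5}. Safe: 2. Place at column 2.
Columns [5, 3, 1, 4, 2], r−c [-4, -1, 2, 0, 3], r+c [6, 5, 4, 8, 7] are all distinct, so no two queens attack.

(1,5) (2,3) (3,1) (4,4) (5,2)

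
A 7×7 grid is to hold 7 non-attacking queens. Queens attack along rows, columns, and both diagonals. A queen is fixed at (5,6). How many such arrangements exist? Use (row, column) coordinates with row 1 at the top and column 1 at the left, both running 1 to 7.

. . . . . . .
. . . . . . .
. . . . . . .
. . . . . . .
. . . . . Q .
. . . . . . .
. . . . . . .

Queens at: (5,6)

Branch on row 1: col 1 → 1; col 3 → 1; col 4 → 2; col 5 → 1; col 7 → 1.
Sum: 1 + 1 + 2 + 1 + 1 = 6.

6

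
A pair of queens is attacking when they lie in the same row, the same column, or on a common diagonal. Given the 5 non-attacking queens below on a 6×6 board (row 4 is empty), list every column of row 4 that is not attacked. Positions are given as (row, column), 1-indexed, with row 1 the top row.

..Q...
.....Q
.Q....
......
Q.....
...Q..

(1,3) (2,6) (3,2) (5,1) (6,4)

columns 5

(1,3) attacks row 4 at column 3 and diagonals 6.
(2,6) attacks row 4 at column 6 and diagonals 4.
(3,2) attacks row 4 at column 2 and diagonals 1, 3.
(5,1) attacks row 4 at column 1 and diagonals 2.
(6,4) attacks row 4 at column 4 and diagonals 2, 6.
Attacked columns: {1, 2, 3, 4, 6}. Safe: {5}.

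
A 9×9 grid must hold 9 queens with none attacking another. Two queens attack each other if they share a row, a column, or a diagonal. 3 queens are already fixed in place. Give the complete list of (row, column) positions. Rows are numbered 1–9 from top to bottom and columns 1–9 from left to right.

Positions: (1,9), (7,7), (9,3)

(1,9) (2,6) (3,4) (4,2) (5,8) (6,5) (7,7) (8,1) (9,3)

Row 2: attacked by (1,9)→{8,9}; (7,7)→{2,7}; (9,3)→{3}. Safe: 1, 4, 5, 6. Place at column 6.
Row 3: attacked by (1,9)→{7,9}; (2,6)→{5,6,7}; (7,7)→{3,7}; (9,3)→{3,9}. Safe: 1, 2, 4, 8. Place at column 4.
Row 4: attacked by (1,9)→{6,9}; (2,6)→{4,6,8}; (3,4)→{3,4,5}; (7,7)→{4,7}; (9,3)→{3,8}. Safe: 1, 2. Place at column 2.
Row 5: attacked by (1,9)→{5,9}; (2,6)→{3,6,9}; (3,4)→{2,4,6}; (4,2)→{1,2,3}; (7,7)→{5,7,9}; (9,3)→{3,7}. Safe: 8. Place at column 8.
Row 6: attacked by (1,9)→{4,9}; (2,6)→{2,6}; (3,4)→{1,4,7}; (4,2)→{2,4}; (5,8)→{7,8,9}; (7,7)→{6,7,8}; (9,3)→{3,6}. Safe: 5. Place at column 5.
Row 8: attacked by (1,9)→{2,9}; (2,6)→{6}; (3,4)→{4,9}; (4,2)→{2,6}; (5,8)→{5,8}; (6,5)→{3,5,7}; (7,7)→{6,7,8}; (9,3)→{2,3,4}. Safe: 1. Place at column 1.
Columns [9, 6, 4, 2, 8, 5, 7, 1, 3], r−c [-8, -4, -1, 2, -3, 1, 0, 7, 6], r+c [10, 8, 7, 6, 13, 11, 14, 9, 12] are all distinct, so no two queens attack.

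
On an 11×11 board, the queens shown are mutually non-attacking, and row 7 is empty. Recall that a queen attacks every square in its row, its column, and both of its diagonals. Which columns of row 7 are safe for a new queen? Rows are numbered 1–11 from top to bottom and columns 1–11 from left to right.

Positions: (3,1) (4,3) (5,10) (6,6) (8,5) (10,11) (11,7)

columns 2, 9

(3,1) attacks row 7 at column 1 and diagonals 5.
(4,3) attacks row 7 at column 3 and diagonals 6.
(5,10) attacks row 7 at column 10 and diagonals 8.
(6,6) attacks row 7 at column 6 and diagonals 5, 7.
(8,5) attacks row 7 at column 5 and diagonals 4, 6.
(10,11) attacks row 7 at column 11 and diagonals 8.
(11,7) attacks row 7 at column 7 and diagonals 3, 11.
Attacked columns: {1, 3, 4, 5, 6, 7, 8, 10, 11}. Safe: {2, 9}.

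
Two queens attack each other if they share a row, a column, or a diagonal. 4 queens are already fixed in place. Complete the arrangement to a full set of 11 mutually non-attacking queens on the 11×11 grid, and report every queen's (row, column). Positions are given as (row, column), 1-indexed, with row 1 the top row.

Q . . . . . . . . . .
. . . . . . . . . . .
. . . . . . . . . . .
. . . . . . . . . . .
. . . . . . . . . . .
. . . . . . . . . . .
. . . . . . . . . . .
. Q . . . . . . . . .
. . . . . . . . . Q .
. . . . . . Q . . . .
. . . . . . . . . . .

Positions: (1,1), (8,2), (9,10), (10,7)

(1,1) (2,11) (3,6) (4,8) (5,3) (6,5) (7,9) (8,2) (9,10) (10,7) (11,4)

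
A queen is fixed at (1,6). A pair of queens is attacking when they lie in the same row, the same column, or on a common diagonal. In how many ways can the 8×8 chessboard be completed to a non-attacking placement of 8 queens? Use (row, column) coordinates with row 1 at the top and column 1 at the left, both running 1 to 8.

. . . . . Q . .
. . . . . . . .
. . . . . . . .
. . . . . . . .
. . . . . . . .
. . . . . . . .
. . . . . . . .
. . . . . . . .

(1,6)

Branch on row 2: col 1 → 1; col 2 → 2; col 3 → 8; col 4 → 4; col 8 → 1.
Sum: 1 + 2 + 8 + 4 + 1 = 16.

16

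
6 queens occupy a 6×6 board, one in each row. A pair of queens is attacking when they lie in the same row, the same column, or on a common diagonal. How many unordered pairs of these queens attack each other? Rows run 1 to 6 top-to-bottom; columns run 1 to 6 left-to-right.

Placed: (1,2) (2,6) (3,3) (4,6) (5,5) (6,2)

Same column: (1,2)–(6,2) (column 2); (2,6)–(4,6) (column 6).
Same diagonal: (2,6)–(6,2) (|2−6| = |6−2| = 4); (3,3)–(5,5) (|3−5| = |3−5| = 2); (4,6)–(5,5) (|4−5| = |6−5| = 1).
Total attacking pairs: 5.

5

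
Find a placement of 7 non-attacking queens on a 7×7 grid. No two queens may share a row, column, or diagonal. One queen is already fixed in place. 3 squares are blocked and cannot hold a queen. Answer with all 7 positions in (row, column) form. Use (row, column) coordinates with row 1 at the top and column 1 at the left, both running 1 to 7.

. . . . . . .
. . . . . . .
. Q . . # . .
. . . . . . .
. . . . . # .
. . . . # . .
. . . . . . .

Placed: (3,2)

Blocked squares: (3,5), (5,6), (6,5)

(1,6) (2,4) (3,2) (4,7) (5,5) (6,3) (7,1)

Row 1: attacked by (3,2)→{2,4}. Safe: 1, 3, 5, 6, 7. Place at column 6.
Row 2: attacked by (1,6)→{5,6,7}; (3,2)→{1,2,3}. Safe: 4. Place at column 4.
Row 4: attacked by (1,6)→{3,6}; (2,4)→{2,4,6}; (3,2)→{1,2,3}. Safe: 5, 7. Place at column 7.
Row 5: attacked by (1,6)→{2,6}; (2,4)→{1,4,7}; (3,2)→{2,4}; (4,7)→{6,7}. Blocked: 6. Safe: 3, 5. Place at column 5.
Row 6: attacked by (1,6)→{1,6}; (2,4)→{4}; (3,2)→{2,5}; (4,7)→{5,7}; (5,5)→{4,5,6}. Blocked: 5. Safe: 3. Place at column 3.
Row 7: attacked by (1,6)→{6}; (2,4)→{4}; (3,2)→{2,6}; (4,7)→{4,7}; (5,5)→{3,5,7}; (6,3)→{2,3,4}. Safe: 1. Place at column 1.
Columns [6, 4, 2, 7, 5, 3, 1], r−c [-5, -2, 1, -3, 0, 3, 6], r+c [7, 6, 5, 11, 10, 9, 8] are all distinct, so no two queens attack.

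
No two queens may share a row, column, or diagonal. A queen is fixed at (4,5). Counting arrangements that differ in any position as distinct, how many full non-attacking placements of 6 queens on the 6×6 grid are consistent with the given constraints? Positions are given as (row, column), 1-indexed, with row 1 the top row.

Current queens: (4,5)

Branch on row 1: col 1 → 0; col 3 → 1; col 4 → 0; col 6 → 0.
Sum: 0 + 1 + 0 + 0 = 1.

1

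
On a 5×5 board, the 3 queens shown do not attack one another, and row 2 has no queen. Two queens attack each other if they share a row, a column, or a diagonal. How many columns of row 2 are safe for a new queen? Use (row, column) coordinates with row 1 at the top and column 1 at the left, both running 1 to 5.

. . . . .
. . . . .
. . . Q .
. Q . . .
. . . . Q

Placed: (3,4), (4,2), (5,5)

1

(3,4) attacks row 2 at column 4 and diagonals 3, 5.
(4,2) attacks row 2 at column 2 and diagonals 4.
(5,5) attacks row 2 at column 5 and diagonals 2.
Attacked columns: {2, 3, 4, 5}. Safe: {1}.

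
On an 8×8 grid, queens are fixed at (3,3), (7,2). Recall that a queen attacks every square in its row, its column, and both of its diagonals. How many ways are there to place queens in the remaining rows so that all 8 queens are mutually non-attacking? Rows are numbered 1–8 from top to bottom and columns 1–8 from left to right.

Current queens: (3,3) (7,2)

2

Branch on row 1: col 4 → 0; col 6 → 0; col 7 → 2.
Sum: 0 + 0 + 2 = 2.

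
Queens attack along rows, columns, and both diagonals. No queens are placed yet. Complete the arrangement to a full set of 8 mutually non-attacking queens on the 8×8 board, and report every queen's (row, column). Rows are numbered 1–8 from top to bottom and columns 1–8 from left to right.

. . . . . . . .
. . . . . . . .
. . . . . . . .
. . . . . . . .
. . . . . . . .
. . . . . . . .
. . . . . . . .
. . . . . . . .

(1,5) (2,3) (3,8) (4,4) (5,7) (6,1) (7,6) (8,2)

Row 1: Safe: 1, 2, 3, 4, 5, 6, 7, 8. Place at column 5.
Row 2: attacked by (1,5)→{4,5,6}. Safe: 1, 2, 3, 7, 8. Place at column 3.
Row 3: attacked by (1,5)→{3,5,7}; (2,3)→{2,3,4}. Safe: 1, 6, 8. Place at column 8.
Row 4: attacked by (1,5)→{2,5,8}; (2,3)→{1,3,5}; (3,8)→{7,8}. Safe: 4, 6. Place at column 4.
Row 5: attacked by (1,5)→{1,5}; (2,3)→{3,6}; (3,8)→{6,8}; (4,4)→{3,4,5}. Safe: 2, 7. Place at column 7.
Row 6: attacked by (1,5)→{5}; (2,3)→{3,7}; (3,8)→{5,8}; (4,4)→{2,4,6}; (5,7)→{6,7,8}. Safe: 1. Place at column 1.
Row 7: attacked by (1,5)→{5}; (2,3)→{3,8}; (3,8)→{4,8}; (4,4)→{1,4,7}; (5,7)→{5,7}; (6,1)→{1,2}. Safe: 6. Place at column 6.
Row 8: attacked by (1,5)→{5}; (2,3)→{3}; (3,8)→{3,8}; (4,4)→{4,8}; (5,7)→{4,7}; (6,1)→{1,3}; (7,6)→{5,6,7}. Safe: 2. Place at column 2.
Columns [5, 3, 8, 4, 7, 1, 6, 2], r−c [-4, -1, -5, 0, -2, 5, 1, 6], r+c [6, 5, 11, 8, 12, 7, 13, 10] are all distinct, so no two queens attack.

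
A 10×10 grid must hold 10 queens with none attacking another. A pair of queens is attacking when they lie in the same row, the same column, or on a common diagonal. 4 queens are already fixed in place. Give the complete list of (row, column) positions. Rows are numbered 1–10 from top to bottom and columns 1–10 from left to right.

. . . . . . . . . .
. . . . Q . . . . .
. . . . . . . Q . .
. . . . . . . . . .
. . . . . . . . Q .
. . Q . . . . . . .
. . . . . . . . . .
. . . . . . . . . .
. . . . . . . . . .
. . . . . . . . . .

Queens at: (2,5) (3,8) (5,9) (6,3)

Row 1: attacked by (2,5)→{4,5,6}; (3,8)→{6,8,10}; (5,9)→{5,9}; (6,3)→{3,8}. Safe: 1, 2, 7. Place at column 2.
Row 4: attacked by (1,2)→{2,5}; (2,5)→{3,5,7}; (3,8)→{7,8,9}; (5,9)→{8,9,10}; (6,3)→{1,3,5}. Safe: 4, 6. Place at column 6.
Row 7: attacked by (1,2)→{2,8}; (2,5)→{5,10}; (3,8)→{4,8}; (4,6)→{3,6,9}; (5,9)→{7,9}; (6,3)→{2,3,4}. Safe: 1. Place at column 1.
Row 8: attacked by (1,2)→{2,9}; (2,5)→{5}; (3,8)→{3,8}; (4,6)→{2,6,10}; (5,9)→{6,9}; (6,3)→{1,3,5}; (7,1)→{1,2}. Safe: 4, 7. Place at column 4.
Row 9: attacked by (1,2)→{2,10}; (2,5)→{5}; (3,8)→{2,8}; (4,6)→{1,6}; (5,9)→{5,9}; (6,3)→{3,6}; (7,1)→{1,3}; (8,4)→{3,4,5}. Safe: 7. Place at column 7.
Row 10: attacked by (1,2)→{2}; (2,5)→{5}; (3,8)→{1,8}; (4,6)→{6}; (5,9)→{4,9}; (6,3)→{3,7}; (7,1)→{1,4}; (8,4)→{2,4,6}; (9,7)→{6,7,8}. Safe: 10. Place at column 10.
Columns [2, 5, 8, 6, 9, 3, 1, 4, 7, 10], r−c [-1, -3, -5, -2, -4, 3, 6, 4, 2, 0], r+c [3, 7, 11, 10, 14, 9, 8, 12, 16, 20] are all distinct, so no two queens attack.

(1,2) (2,5) (3,8) (4,6) (5,9) (6,3) (7,1) (8,4) (9,7) (10,10)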